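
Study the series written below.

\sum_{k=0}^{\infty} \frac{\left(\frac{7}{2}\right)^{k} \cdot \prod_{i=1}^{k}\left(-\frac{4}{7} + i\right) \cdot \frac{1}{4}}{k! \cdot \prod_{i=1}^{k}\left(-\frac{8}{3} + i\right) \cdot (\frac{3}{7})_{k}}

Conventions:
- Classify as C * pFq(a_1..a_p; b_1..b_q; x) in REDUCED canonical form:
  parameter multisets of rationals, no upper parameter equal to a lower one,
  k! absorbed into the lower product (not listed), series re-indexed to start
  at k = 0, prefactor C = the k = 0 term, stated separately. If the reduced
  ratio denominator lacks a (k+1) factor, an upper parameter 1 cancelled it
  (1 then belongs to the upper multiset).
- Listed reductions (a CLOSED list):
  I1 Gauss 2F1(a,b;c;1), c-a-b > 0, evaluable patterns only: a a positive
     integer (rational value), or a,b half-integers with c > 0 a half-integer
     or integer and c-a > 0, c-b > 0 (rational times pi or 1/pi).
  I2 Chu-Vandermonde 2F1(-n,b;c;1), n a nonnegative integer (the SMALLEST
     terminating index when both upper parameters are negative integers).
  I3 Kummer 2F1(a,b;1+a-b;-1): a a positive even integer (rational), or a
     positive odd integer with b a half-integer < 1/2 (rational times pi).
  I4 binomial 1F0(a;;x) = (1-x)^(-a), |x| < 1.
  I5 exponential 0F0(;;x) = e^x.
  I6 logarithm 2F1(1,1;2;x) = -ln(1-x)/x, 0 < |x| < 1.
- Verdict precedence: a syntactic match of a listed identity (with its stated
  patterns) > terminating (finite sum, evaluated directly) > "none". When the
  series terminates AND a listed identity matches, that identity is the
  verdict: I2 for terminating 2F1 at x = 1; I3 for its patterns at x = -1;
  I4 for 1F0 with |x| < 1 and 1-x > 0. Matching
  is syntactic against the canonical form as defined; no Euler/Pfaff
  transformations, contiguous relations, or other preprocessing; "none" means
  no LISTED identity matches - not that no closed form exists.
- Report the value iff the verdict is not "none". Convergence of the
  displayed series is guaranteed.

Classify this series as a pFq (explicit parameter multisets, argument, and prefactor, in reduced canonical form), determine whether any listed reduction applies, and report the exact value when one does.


The series (x = \frac{7}{2}) is 0F1: upper {-}, lower {-\frac{5}{3}}, prefactor \frac{1}{4}. Verdict: none - at argument \frac{7}{2} the multisets {-} ; {-\frac{5}{3}} match no listed identity.

Key step: t_0 = \frac{1}{4} here, and the lower running product (C = 1/4) is a rising factorial.
Ratio: r(k) = \frac{7}{2} * 1 / [(k-\frac{5}{3}) (k+1)] ; factor over Q: parameters, x = \frac{7}{2}, and C = \frac{1}{4}.


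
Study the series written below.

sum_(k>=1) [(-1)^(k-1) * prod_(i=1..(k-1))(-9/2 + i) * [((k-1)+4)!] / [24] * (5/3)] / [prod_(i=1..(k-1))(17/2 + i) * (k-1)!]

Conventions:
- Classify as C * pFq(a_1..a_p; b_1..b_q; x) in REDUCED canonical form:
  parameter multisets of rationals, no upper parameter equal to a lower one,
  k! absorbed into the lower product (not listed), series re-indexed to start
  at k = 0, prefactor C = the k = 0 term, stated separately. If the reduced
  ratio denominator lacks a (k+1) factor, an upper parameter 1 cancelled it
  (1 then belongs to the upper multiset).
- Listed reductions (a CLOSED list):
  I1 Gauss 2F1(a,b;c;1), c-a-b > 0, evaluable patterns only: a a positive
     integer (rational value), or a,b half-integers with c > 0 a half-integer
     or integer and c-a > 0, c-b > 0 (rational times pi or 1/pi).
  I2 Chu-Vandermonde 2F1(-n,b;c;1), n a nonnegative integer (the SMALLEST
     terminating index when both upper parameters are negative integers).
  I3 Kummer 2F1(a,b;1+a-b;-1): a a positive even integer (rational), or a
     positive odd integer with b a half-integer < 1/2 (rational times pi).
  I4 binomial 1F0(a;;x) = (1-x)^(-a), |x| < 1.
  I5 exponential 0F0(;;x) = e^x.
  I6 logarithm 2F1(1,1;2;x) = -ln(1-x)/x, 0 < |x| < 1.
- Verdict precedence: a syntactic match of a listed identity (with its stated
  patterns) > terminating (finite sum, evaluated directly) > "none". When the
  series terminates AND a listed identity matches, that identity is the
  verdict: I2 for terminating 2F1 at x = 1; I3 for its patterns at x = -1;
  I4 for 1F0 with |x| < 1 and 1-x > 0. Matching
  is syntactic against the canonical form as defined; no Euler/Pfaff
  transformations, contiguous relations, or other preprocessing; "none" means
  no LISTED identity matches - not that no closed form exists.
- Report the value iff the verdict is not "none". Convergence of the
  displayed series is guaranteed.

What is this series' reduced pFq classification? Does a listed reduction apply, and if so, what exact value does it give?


x = -1 here; the reduced form reads 2F1, upper {-7/2, 5}, lower {19/2}, C = 5/3. Verdict: this is the Kummer evaluation I3 (x = -1; c = 19/2 equals 1+a-b for upper {-7/2, 5}: listed pattern). Value: (1276275/524288) * pi.

Key observation: from the first term 5/3: the running product (C = 5/3, x = -1) telescopes to a rising factorial.
Step ratio: r(k) = (-1) * (k-7/2) (k+5) / [(k+19/2) (k+1)] ; factor over Q: parameters, x = (-1), and C = 5/3.


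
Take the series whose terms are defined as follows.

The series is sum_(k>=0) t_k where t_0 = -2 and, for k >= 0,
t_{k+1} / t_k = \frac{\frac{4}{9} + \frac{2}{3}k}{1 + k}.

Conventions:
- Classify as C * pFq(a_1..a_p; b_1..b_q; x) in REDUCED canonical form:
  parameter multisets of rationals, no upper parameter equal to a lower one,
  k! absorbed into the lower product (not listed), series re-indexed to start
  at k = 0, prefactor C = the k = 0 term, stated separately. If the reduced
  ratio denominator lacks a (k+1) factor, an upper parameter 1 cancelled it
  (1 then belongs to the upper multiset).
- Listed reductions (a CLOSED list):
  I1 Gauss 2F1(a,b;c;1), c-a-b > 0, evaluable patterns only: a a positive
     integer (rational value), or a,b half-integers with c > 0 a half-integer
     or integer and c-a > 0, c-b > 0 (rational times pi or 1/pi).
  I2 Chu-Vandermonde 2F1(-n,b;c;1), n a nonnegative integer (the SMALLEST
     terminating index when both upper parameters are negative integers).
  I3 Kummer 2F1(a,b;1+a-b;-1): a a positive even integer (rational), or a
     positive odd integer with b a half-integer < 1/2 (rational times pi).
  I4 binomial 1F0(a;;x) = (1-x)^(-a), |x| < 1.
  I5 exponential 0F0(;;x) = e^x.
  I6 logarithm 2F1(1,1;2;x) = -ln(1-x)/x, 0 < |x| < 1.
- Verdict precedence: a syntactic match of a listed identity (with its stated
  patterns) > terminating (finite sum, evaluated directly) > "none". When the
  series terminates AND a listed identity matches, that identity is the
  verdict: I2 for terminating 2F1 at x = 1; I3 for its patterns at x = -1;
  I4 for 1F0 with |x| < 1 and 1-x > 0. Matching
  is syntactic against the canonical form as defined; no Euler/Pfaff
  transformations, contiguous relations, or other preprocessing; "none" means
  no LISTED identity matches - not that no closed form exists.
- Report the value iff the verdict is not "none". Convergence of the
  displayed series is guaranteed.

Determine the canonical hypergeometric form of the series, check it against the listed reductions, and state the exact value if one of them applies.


Prefactor -2, argument \frac{2}{3}: 1F0 with upper {\frac{2}{3}} over lower {-}. Verdict: the I4 binomial reduction applies (the 1F0 binomial series: exponent -2/3, x = \frac{2}{3}). Hence: \left(-2\right) \cdot \left(\frac{1}{3}\right)^{-\frac{2}{3}}.

First insight: from the first term -2: the expanded ratio factors over Q; C = -2, x = 2/3, roots give parameters.
Consecutive-term ratio: r(k) = \frac{2}{3} * (k+\frac{2}{3}) / [(k+1)] ; factor over Q: parameters, x = \frac{2}{3}, and C = -2.


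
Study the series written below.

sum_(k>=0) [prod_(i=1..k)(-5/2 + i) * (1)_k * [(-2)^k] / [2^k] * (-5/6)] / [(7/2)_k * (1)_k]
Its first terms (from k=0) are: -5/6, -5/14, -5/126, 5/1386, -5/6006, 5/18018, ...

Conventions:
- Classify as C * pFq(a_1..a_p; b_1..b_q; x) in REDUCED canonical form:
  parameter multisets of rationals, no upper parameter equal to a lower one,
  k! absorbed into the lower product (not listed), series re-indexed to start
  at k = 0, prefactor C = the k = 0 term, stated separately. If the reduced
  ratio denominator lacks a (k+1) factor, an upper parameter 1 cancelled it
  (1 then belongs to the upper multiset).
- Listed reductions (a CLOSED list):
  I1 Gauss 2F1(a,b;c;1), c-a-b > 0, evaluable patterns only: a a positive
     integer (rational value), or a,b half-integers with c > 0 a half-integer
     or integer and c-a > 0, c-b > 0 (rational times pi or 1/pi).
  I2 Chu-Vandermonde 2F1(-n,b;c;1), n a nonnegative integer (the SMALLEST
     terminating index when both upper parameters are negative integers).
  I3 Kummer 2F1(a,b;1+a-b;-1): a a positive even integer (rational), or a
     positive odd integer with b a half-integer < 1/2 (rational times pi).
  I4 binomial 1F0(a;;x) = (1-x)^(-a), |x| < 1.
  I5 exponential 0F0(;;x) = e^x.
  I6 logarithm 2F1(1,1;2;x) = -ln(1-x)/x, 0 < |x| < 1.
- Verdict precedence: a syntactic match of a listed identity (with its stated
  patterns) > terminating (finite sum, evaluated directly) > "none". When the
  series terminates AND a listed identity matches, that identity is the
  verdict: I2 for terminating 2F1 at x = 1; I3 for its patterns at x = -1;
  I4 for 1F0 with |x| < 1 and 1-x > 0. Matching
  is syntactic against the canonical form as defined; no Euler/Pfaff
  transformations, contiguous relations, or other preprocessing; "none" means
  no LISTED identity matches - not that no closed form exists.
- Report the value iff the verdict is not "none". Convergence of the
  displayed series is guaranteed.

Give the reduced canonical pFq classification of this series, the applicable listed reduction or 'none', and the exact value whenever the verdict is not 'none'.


With C = -5/6: the canonical form is 2F1(-3/2, 1; 7/2; -1). Verdict: this is the Kummer evaluation I3 (x = -1; c = 7/2 equals 1+a-b for upper {-3/2, 1}: listed pattern). Value: (-25/64) * pi.

Structural cue: t_0 = -5/6 here, and the running product (C = -5/6, x = -1) telescopes to a rising factorial.
Consecutive-term ratio: r(k) = (-1) * (k-3/2) (k+1) / [(k+7/2) (k+1)] - rational in k. x = (-1); t_0 = -5/6; negate the roots.


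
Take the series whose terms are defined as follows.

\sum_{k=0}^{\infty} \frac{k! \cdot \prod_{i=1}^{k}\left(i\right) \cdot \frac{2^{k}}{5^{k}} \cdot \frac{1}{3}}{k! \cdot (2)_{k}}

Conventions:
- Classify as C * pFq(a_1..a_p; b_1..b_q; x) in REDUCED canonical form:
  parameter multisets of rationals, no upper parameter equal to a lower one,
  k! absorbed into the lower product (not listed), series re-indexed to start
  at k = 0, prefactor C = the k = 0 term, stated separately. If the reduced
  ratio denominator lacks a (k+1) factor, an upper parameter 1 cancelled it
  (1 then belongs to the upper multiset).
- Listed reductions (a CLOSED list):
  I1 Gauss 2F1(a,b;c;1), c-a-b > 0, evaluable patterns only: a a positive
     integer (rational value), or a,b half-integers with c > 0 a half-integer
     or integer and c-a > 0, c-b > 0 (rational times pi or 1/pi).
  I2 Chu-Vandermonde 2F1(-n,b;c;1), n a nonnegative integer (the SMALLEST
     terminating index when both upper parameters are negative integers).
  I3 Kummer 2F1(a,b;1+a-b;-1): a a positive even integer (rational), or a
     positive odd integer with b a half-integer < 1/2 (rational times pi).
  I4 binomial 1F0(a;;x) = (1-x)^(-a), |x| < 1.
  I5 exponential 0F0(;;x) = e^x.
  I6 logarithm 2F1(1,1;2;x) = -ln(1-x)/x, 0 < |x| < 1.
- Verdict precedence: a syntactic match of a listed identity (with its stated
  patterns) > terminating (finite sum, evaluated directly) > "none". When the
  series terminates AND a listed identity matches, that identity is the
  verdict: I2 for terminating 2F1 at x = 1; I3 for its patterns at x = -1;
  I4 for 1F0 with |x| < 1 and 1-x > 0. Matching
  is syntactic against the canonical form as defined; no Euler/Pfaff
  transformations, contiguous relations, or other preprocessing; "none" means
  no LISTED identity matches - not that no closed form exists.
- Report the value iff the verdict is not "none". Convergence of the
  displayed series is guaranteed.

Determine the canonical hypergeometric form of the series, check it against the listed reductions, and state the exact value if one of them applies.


At argument \frac{2}{5}: a 2F1 with upper {1, 1}, lower {2}, scaled by C = \frac{1}{3}. Verdict at x = \frac{2}{5}: the I6 logarithm reduction matches (the logarithm: parameters (1,1;2), x = \frac{2}{5}). Exact value: \left(-\frac{5}{6}\right) \cdot \ln\left(\frac{3}{5}\right).

Key step: x = \frac{2}{5} and the two geometric factors (C = 1/3, x = 2/5) combine into one argument.
Term ratio: r(k) = \frac{2}{5} * (k+1) (k+1) / [(k+2) (k+1)] - rational in k. x = \frac{2}{5}; t_0 = \frac{1}{3}; negate the roots.


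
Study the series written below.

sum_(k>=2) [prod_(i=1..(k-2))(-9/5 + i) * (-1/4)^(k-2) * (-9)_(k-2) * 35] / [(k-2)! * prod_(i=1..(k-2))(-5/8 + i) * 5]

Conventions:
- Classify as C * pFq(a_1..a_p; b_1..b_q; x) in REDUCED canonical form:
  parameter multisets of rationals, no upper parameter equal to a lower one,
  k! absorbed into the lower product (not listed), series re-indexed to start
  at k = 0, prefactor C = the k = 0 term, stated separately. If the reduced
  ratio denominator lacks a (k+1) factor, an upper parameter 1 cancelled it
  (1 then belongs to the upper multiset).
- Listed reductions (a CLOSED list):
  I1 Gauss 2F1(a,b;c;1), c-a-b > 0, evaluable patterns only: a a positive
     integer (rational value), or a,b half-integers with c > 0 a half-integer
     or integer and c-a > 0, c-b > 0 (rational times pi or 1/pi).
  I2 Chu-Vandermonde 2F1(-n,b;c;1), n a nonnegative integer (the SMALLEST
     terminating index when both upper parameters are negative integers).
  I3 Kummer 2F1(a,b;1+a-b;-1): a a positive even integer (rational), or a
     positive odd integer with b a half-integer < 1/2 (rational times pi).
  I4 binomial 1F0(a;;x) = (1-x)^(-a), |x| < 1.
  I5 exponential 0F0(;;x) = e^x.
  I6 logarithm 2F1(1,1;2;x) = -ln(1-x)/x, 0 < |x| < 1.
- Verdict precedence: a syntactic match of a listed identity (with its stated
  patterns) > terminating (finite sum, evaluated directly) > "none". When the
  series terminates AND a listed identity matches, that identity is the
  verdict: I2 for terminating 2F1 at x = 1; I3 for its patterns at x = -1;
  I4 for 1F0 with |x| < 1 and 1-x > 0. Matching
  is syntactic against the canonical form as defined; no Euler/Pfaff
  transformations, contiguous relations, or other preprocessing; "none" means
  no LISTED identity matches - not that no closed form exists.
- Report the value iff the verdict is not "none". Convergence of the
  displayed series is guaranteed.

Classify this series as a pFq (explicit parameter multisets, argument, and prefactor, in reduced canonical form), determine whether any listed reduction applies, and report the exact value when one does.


This is 7 * 2F1(-9, -4/5; 3/8; -1/4) in reduced canonical form. Verdict: terminating. (-9)_k vanishes past k = 9, leaving a 10-term sum, computed directly. Sum: -196711829093200771/5897806513671875.

Structural cue: with t_0 = 7, the lower running product (prefactor 7) is a rising factorial.
Consecutive-term ratio: r(k) = (-1/4) * (k-9) (k-4/5) / [(k+3/8) (k+1)] - poly over poly, x = (-1/4) from leading terms; C = 7 at k = 0.


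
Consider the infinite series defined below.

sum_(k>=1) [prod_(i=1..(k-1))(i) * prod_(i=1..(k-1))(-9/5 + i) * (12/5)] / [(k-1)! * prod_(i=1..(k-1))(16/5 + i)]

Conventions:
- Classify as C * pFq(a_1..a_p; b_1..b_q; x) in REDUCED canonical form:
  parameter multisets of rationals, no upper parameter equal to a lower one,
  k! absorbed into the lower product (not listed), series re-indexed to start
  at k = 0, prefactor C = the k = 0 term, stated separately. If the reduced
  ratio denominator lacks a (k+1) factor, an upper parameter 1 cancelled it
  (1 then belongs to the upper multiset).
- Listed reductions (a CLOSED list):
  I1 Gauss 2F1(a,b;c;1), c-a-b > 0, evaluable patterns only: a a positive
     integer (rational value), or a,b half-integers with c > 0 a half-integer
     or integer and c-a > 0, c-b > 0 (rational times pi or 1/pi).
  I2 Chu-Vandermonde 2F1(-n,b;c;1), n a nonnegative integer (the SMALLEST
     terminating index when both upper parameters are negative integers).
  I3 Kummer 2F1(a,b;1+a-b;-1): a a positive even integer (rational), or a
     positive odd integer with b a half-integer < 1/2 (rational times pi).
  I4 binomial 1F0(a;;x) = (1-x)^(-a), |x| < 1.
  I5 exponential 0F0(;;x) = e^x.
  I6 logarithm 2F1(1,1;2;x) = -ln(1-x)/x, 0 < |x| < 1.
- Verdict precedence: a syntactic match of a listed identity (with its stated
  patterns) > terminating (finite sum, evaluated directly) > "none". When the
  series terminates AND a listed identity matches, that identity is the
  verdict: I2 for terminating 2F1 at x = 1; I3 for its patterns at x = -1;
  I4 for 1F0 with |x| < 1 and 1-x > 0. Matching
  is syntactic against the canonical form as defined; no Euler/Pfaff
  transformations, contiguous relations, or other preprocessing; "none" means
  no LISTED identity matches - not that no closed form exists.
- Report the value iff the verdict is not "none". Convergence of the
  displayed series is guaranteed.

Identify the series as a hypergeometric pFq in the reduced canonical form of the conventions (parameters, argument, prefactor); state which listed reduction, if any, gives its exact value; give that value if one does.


Canonical form: C = 12/5 times 2F1 with upper {-4/5, 1}, lower {21/5}, x = 1. Verdict: Gauss's theorem (I1) matches (x = 1: the Gamma ratio telescopes since c-a-b = 4 > 0 and a = 1 in Z>0). Its exact value is 48/25.

Structural cue: t_0 = 12/5 here, and the running product (C = 12/5) telescopes to a rising factorial.
Ratio: r(k) = 1 * (k-4/5) (k+1) / [(k+21/5) (k+1)] - rational in k, leading ratio 1; with t_0 = 12/5, classification follows.


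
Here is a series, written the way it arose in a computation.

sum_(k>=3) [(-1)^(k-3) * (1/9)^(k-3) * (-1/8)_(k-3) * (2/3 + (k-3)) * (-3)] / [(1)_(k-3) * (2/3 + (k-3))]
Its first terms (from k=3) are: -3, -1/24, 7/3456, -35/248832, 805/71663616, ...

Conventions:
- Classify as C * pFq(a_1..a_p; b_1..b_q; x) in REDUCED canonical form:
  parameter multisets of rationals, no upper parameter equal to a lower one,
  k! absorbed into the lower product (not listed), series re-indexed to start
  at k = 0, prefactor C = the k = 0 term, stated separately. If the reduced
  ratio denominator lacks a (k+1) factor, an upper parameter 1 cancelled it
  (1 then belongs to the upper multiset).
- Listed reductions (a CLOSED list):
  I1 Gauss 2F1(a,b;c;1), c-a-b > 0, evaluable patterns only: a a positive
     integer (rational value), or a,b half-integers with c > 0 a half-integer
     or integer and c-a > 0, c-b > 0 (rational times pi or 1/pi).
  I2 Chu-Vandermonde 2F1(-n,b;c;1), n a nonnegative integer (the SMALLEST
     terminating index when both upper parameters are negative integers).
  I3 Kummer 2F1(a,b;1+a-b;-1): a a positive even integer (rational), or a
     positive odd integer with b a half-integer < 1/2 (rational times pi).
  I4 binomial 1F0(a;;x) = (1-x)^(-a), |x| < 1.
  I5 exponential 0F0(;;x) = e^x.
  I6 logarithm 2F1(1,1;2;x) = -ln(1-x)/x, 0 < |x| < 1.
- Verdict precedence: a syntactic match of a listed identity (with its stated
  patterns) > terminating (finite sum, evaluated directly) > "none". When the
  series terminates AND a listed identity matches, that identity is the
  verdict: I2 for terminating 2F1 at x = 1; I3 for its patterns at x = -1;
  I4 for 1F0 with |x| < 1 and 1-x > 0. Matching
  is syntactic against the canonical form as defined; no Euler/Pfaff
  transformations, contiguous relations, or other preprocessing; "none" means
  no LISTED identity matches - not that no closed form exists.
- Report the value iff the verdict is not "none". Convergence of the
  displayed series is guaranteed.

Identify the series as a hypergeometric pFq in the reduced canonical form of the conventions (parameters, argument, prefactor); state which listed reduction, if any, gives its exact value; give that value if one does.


This is -3 * 1F0(-1/8; -; -1/9) in reduced canonical form. Verdict (x = -1/9): the I4 binomial reduction applies (the 1F0 binomial series: exponent 1/8, x = -1/9). Hence: (-3) * (10/9)^(1/8).

Key observation: t_0 being -3, the (-1)^k factor (C = -3, x = -1/9) folds into the argument's sign.
Adjacent-term ratio: r(k) = (-1/9) * (k-1/8) / [(k+1)] - rational; roots negated = parameters, x = (-1/9), C = -3.


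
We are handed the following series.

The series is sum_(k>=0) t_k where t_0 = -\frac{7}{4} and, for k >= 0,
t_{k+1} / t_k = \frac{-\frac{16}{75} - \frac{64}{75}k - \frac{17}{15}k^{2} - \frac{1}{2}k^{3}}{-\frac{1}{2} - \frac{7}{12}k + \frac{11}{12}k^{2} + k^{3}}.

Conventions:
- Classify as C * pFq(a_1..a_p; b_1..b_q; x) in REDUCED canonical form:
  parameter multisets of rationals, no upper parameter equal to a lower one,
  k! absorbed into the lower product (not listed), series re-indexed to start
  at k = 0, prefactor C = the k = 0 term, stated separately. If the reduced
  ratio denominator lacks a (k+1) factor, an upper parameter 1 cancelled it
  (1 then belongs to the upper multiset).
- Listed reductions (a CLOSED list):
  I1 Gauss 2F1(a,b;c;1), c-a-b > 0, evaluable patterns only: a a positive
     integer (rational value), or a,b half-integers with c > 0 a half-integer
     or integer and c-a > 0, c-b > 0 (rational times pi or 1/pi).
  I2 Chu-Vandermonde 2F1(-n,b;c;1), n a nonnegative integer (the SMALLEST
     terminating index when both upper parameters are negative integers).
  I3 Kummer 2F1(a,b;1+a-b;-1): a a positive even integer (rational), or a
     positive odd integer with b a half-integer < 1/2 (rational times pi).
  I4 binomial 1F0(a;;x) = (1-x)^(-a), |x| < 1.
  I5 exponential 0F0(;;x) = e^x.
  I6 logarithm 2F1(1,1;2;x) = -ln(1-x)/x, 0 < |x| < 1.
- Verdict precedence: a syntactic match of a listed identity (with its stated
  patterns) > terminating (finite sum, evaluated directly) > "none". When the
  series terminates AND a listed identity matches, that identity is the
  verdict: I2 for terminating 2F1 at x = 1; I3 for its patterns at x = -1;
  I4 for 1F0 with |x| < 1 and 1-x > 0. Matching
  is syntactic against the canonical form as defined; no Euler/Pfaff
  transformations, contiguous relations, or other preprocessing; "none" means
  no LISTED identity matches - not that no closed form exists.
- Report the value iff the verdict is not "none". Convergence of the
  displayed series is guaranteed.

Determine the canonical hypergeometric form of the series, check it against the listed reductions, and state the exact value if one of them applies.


At argument -\frac{1}{2}: a 2F1 with upper {\frac{4}{5}, \frac{4}{5}}, lower {-\frac{3}{4}}, scaled by C = -\frac{7}{4}. Verdict: none. A 2F1 with upper {\frac{4}{5}, \frac{4}{5}} fits none of I1-I6 at x = -\frac{1}{2}; the sum runs forever.

Structural cue: from the first term -\frac{7}{4}: the ratio is unreduced: k + 2/3 divides both sides (C = -7/4, x = -1/2).
Term ratio: r(k) = -\frac{1}{2} * (k+\frac{4}{5}) (k+\frac{4}{5}) / [(k-\frac{3}{4}) (k+1)] - rational in k. x = -\frac{1}{2}; t_0 = -\frac{7}{4}; negate the roots.


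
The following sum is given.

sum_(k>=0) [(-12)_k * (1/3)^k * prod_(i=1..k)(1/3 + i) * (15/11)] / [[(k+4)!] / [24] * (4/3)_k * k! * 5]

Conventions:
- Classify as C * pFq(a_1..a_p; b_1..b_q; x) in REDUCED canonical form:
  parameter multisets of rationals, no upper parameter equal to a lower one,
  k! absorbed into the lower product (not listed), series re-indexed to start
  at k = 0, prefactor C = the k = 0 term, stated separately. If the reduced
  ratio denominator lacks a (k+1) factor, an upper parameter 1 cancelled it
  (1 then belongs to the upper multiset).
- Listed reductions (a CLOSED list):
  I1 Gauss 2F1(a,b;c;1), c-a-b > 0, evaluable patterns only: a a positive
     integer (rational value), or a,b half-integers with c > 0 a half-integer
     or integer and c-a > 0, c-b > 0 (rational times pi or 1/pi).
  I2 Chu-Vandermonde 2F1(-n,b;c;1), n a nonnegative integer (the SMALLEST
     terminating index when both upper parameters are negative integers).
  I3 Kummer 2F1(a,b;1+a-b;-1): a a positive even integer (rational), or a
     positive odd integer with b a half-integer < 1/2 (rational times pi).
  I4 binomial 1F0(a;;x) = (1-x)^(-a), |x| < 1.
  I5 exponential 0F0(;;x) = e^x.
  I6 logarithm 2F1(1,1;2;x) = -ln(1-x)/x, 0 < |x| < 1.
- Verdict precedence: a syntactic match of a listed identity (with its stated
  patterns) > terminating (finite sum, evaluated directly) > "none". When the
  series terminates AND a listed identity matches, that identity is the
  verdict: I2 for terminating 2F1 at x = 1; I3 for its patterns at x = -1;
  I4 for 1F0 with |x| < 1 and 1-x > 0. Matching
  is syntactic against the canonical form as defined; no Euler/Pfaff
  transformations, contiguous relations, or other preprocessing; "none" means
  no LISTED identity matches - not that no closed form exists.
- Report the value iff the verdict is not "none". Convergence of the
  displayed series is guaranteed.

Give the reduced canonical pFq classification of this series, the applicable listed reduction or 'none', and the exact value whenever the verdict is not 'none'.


Canonical form: C = 3/11 times 1F1 with upper {-12}, lower {5}, x = 1/3. Verdict: terminating - upper -12 stops the sum at k = 12; the 13 terms are added exactly. Exact value: 37904885667329357/339754200526540800.

The tell: t_0 = 3/11 here, and the running product (C = 3/11) telescopes to a rising factorial.
Step ratio: r(k) = (1/3) * (k-12) / [(k+5) (k+1)] - rational in k, leading ratio (1/3); with t_0 = 3/11, classification follows.


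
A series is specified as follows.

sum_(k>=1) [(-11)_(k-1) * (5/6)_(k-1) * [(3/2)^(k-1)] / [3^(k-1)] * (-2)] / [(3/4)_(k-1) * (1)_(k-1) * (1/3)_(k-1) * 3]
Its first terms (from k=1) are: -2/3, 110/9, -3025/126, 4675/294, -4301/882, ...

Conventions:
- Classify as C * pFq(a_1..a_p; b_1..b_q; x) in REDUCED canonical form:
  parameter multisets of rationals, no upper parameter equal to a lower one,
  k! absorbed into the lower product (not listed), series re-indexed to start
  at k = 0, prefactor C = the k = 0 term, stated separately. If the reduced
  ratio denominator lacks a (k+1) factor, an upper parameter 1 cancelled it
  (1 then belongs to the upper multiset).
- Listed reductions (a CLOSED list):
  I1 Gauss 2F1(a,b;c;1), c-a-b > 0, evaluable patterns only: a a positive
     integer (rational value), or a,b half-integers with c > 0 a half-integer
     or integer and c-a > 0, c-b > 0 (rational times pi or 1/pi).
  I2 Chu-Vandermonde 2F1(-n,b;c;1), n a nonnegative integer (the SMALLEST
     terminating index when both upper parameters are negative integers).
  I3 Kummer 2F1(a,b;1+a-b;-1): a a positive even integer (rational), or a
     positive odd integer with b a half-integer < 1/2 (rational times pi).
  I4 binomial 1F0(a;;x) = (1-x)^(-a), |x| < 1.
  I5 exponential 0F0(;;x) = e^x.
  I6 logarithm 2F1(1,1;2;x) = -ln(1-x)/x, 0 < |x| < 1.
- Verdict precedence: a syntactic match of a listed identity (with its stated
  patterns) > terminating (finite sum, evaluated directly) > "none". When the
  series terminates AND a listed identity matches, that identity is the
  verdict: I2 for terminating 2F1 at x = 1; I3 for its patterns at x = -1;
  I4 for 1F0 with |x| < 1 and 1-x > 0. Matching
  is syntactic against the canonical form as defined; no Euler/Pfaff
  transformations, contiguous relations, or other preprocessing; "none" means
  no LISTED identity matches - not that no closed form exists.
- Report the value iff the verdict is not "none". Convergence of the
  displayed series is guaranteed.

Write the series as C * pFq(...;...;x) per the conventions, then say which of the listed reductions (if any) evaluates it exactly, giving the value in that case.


Key step: t_0 being -2/3, the constant factors (prefactor -2/3) combine into one prefactor.
Term ratio: r(k) = (1/2) * (k-11) (k+5/6) / [(k+1/3) (k+3/4) (k+1)] - poly over poly, x = (1/2) from leading terms; C = -2/3 at k = 0.

Classification (C = -2/3): 2F2 with upper {-11, 5/6}, lower {1/3, 3/4}, argument x = 1/2. Verdict: terminating - upper parameter -11 makes this a finite sum (last index 11), evaluated exactly. Value: -154865448852700429061/221896300479261408000.


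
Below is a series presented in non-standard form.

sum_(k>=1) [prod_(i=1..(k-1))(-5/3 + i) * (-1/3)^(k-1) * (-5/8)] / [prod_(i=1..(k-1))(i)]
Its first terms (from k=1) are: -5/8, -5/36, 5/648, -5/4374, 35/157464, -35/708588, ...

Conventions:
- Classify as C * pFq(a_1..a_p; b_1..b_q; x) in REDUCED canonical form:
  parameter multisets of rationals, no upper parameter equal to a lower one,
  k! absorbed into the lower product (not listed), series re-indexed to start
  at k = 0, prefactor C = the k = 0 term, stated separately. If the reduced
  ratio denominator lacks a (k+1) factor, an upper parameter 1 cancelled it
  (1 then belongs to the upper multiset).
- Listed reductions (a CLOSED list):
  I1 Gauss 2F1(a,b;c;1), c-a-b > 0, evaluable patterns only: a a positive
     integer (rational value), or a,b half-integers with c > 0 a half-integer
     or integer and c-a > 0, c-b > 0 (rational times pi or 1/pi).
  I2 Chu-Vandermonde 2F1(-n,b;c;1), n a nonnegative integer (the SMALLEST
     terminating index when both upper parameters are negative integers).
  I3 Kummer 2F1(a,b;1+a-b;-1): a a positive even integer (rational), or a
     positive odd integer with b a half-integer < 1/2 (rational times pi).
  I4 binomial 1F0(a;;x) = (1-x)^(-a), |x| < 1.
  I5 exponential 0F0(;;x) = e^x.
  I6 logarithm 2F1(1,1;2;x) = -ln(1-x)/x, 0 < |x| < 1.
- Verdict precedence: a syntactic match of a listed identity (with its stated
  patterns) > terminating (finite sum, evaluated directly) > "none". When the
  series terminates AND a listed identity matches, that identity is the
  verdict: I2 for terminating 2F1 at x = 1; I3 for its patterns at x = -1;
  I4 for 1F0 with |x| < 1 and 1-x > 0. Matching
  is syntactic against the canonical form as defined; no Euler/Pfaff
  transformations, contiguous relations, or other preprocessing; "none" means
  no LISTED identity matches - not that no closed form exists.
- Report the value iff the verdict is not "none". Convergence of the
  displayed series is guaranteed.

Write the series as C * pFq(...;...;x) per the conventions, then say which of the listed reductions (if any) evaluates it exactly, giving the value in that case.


The series (x = -1/3) is 1F0: upper {-2/3}, lower {-}, prefactor -5/8. Verdict: this is binomial (I4) (the 1F0 binomial series: exponent 2/3, x = -1/3). Exact value: (-5/8) * (4/3)^(2/3).

Key observation: x = (-1/3) and the product of the first k integers (C = -5/8) is k!.
Adjacent-term ratio: r(k) = (-1/3) * (k-2/3) / [(k+1)] - rational in k, leading ratio (-1/3); with t_0 = -5/8, classification follows.


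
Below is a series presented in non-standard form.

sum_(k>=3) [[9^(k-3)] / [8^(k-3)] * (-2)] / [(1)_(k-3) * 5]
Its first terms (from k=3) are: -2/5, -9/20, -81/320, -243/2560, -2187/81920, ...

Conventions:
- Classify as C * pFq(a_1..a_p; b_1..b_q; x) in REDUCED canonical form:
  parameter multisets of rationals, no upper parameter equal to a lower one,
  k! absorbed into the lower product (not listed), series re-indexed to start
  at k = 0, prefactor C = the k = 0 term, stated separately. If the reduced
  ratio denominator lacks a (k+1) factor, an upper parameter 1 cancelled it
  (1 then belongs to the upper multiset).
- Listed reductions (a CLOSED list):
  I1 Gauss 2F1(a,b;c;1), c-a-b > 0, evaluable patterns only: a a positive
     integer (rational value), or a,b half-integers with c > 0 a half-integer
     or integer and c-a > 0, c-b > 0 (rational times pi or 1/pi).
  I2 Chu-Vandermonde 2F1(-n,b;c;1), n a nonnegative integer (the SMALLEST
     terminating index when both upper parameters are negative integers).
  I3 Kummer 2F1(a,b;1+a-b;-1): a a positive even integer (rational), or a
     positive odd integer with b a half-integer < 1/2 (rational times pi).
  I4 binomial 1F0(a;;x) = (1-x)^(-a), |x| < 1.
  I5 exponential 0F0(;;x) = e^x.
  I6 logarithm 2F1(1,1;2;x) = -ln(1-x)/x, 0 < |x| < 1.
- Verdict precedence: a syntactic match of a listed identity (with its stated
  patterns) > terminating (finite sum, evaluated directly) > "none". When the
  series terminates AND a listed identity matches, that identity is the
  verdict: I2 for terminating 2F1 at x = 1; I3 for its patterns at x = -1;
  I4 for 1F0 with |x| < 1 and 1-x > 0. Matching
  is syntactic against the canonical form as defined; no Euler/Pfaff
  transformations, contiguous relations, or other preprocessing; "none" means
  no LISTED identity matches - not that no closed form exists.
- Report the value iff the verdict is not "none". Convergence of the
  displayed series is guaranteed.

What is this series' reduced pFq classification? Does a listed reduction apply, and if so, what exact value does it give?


With C = -2/5: the canonical form is 0F0(-; -; 9/8). Verdict: the I5 exponential reduction applies (the 0F0 exponential series at x = 9/8). Hence: (-2/5) * e^(9/8).

First insight: t_0 being -2/5, the constant factors (prefactor -2/5) combine into one prefactor.
Step ratio: r(k) = (9/8) * 1 / [(k+1)] ; factor over Q: parameters, x = (9/8), and C = -2/5.


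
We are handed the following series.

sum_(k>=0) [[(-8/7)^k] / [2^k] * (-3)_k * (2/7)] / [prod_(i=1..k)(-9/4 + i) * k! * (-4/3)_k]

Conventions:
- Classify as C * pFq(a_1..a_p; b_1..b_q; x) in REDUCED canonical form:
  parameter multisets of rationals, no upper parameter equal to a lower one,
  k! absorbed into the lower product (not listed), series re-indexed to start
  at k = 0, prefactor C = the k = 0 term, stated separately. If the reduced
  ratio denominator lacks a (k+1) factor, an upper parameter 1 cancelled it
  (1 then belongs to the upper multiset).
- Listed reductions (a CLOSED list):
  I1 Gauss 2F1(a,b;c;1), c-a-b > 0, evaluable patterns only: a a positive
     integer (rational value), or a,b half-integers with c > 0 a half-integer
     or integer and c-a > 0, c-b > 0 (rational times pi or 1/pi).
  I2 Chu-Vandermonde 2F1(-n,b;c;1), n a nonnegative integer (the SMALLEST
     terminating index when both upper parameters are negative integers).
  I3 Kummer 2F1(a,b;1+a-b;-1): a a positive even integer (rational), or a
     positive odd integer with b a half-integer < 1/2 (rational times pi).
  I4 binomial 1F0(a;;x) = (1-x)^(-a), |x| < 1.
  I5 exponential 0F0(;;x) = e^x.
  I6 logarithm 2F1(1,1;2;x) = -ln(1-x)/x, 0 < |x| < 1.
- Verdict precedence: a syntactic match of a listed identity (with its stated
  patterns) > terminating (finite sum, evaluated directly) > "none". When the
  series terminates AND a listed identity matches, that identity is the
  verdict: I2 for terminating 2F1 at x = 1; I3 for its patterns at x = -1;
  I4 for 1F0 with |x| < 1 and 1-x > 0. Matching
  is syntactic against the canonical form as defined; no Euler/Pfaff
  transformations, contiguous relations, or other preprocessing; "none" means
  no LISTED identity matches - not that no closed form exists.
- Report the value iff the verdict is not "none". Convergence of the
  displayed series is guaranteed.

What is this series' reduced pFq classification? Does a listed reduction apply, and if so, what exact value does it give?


The tell: with t_0 = 2/7, the two k-th powers (C = 2/7, x = -4/7) combine into one argument.
Adjacent-term ratio: r(k) = (-4/7) * (k-3) / [(k-4/3) (k-5/4) (k+1)] - rational in k, leading ratio (-4/7); with t_0 = 2/7, classification follows.

At argument -4/7: a 1F2 with upper {-3}, lower {-4/3, -5/4}, scaled by C = 2/7. Verdict: terminating - no listed pattern fits, but -3 in the upper list cuts the series at k = 3; direct evaluation. Value: 40366/12005.


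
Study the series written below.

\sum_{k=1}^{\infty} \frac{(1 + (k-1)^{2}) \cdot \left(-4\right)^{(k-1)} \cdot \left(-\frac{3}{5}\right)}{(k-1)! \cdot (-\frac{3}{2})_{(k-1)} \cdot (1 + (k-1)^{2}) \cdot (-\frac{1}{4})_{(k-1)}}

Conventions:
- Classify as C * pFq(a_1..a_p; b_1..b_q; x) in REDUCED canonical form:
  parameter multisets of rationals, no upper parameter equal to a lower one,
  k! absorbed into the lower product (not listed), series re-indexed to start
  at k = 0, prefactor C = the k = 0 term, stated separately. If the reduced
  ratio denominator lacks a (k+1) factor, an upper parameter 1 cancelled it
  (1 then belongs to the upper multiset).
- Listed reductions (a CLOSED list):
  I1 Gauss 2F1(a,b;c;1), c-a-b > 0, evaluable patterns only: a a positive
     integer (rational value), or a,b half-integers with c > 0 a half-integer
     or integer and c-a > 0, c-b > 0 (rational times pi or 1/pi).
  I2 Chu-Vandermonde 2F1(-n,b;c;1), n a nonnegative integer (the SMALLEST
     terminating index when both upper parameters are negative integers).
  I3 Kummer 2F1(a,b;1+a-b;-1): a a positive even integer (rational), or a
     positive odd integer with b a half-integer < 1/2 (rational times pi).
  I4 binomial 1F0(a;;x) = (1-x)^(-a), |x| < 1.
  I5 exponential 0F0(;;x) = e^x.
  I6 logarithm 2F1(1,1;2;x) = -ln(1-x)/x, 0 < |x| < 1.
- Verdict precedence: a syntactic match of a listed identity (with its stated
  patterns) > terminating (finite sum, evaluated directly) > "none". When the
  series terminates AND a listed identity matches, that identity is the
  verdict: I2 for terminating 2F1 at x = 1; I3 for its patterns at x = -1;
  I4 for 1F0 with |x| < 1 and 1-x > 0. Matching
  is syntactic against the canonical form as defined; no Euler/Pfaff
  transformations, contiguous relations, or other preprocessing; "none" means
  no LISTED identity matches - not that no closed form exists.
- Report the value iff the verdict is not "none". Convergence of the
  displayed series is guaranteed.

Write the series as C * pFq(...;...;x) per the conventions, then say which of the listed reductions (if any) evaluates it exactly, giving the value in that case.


At argument -4: a 0F2 with upper {-}, lower {-\frac{3}{2}, -\frac{1}{4}}, scaled by C = -\frac{3}{5}. Verdict: none - at argument -4 the multisets {-} ; {-\frac{3}{2}, -\frac{1}{4}} match no listed identity.

Key observation: from the first term -\frac{3}{5}: the factor k^2 + 1 cancels (top and bottom), leaving prefactor -3/5.
Adjacent-term ratio: r(k) = -4 * 1 / [(k-\frac{3}{2}) (k-\frac{1}{4}) (k+1)] - rational in k. x = -4; t_0 = -\frac{3}{5}; negate the roots.


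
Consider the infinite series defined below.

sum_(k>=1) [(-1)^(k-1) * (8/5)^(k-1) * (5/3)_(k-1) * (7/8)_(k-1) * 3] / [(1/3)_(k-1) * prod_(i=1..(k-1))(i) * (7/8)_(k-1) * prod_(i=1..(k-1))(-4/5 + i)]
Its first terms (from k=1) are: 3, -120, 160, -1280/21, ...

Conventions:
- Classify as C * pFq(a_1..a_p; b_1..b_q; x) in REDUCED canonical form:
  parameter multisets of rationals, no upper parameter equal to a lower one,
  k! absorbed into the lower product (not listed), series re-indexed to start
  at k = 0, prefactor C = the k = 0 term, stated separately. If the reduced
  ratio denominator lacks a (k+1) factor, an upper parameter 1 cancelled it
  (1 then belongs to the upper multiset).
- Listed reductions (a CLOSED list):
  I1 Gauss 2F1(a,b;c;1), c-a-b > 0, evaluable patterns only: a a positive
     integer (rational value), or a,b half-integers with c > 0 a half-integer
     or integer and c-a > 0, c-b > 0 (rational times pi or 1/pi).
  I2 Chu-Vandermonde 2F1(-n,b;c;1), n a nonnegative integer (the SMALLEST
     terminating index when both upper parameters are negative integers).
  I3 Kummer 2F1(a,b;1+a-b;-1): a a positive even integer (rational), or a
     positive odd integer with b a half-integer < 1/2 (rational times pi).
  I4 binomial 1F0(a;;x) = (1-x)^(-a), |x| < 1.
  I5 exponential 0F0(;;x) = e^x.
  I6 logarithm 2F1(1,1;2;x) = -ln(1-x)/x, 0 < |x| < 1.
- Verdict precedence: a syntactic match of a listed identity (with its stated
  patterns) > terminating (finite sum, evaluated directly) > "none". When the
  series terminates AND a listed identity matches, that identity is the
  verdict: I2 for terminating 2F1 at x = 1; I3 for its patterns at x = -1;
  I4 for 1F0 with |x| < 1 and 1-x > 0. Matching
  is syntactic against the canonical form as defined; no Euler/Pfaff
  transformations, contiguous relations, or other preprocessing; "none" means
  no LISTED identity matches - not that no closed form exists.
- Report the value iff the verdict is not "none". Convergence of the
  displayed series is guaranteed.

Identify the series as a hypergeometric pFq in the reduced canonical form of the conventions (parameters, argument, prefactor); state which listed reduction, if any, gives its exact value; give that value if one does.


Classification (C = 3): 1F2 with upper {5/3}, lower {1/5, 1/3}, argument x = -8/5. Verdict: no listed reduction: x = -8/5 and upper {5/3} fail every I1-I6 pattern.

Key observation: t_0 = 3 here, and the (-1)^k factor (prefactor 3) folds into the argument's sign.
Ratio: r(k) = (-8/5) * (k+5/3) / [(k+1/5) (k+1/3) (k+1)] ; factor over Q: parameters, x = (-8/5), and C = 3.
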